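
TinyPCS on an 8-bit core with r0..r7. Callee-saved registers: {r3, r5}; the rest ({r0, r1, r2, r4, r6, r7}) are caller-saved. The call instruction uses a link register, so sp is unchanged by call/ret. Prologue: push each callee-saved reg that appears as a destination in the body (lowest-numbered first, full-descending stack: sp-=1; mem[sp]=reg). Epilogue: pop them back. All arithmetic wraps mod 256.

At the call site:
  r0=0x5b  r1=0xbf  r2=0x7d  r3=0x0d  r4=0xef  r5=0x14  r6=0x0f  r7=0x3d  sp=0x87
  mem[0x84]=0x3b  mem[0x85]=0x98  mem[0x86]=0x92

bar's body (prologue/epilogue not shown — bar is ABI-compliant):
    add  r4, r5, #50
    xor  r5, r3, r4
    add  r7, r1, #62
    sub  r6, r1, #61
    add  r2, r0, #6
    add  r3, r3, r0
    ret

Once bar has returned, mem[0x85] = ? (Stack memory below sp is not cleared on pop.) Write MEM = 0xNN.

prologue: push r3 → mem[0x86]=0x0d, sp=0x86
prologue: push r5 → mem[0x85]=0x14, sp=0x85
body[0] add  r4, r5, #50 → r4=0x46
body[1] xor  r5, r3, r4 → r5=0x4b
body[2] add  r7, r1, #62 → r7=0xfd
body[3] sub  r6, r1, #61 → r6=0x82
body[4] add  r2, r0, #6 → r2=0x61
body[5] add  r3, r3, r0 → r3=0x68
epilogue: pop r5=0x14, sp=0x86
epilogue: pop r3=0x0d, sp=0x87
prologue pushed ['r3', 'r5'] at ['0x86', '0x85']

MEM = 0x14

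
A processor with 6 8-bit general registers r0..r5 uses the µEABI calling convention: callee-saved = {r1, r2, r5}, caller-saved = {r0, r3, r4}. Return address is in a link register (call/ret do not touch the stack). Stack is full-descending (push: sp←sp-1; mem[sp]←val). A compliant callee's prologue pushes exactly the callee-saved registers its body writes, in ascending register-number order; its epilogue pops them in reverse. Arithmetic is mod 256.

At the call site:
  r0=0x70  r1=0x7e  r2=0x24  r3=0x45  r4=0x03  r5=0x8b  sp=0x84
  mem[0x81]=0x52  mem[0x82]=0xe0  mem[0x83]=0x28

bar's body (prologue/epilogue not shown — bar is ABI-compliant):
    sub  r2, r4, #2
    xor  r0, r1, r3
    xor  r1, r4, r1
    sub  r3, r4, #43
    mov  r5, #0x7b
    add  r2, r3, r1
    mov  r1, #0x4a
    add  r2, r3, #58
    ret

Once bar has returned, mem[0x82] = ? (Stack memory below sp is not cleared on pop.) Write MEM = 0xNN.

prologue: push r1 -> mem[0x83]=0x7e, sp=0x83
prologue: push r2 -> mem[0x82]=0x24, sp=0x82
prologue: push r5 -> mem[0x81]=0x8b, sp=0x81
body[0] sub  r2, r4, #2 -> r2=0x01
body[1] xor  r0, r1, r3 -> r0=0x3b
body[2] xor  r1, r4, r1 -> r1=0x7d
body[3] sub  r3, r4, #43 -> r3=0xd8
body[4] mov  r5, #0x7b -> r5=0x7b
body[5] add  r2, r3, r1 -> r2=0x55
body[6] mov  r1, #0x4a -> r1=0x4a
body[7] add  r2, r3, #58 -> r2=0x12
epilogue: pop r5=0x8b, sp=0x82
epilogue: pop r2=0x24, sp=0x83
epilogue: pop r1=0x7e, sp=0x84
prologue pushed ['r1', 'r2', 'r5'] at ['0x83', '0x82', '0x81']

MEM = 0x24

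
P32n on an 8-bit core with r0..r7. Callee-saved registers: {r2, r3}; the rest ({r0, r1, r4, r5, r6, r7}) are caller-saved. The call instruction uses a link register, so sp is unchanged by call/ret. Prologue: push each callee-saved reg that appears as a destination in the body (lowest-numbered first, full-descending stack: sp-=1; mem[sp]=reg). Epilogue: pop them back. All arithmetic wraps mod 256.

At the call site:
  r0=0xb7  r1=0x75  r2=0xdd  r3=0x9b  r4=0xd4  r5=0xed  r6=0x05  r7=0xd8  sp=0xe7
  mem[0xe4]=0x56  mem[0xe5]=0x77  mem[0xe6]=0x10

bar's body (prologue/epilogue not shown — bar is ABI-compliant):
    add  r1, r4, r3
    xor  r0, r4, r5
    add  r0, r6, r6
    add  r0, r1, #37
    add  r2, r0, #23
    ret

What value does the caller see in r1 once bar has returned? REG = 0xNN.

prologue: push r2 → mem[0xe6]=0xdd, sp=0xe6
body[0] add  r1, r4, r3 → r1=0x6f
body[1] xor  r0, r4, r5 → r0=0x39
body[2] add  r0, r6, r6 → r0=0x0a
body[3] add  r0, r1, #37 → r0=0x94
body[4] add  r2, r0, #23 → r2=0xab
epilogue: pop r2=0xdd, sp=0xe7
r1 is caller-saved → body value

REG = 0x6f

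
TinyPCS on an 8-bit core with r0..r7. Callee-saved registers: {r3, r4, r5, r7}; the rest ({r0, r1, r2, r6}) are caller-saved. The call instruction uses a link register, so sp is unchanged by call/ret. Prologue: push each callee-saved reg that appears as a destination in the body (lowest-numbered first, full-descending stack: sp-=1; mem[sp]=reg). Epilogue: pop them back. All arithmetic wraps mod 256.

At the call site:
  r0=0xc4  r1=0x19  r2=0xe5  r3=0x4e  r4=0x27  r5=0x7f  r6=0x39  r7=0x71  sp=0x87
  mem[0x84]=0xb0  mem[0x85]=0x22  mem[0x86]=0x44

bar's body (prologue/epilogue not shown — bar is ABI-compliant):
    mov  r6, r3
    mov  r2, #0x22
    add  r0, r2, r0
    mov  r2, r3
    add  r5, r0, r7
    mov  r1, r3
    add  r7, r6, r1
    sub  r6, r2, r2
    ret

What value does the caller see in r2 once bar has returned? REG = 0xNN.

REG = 0x4e

prologue: push r5 → mem[0x86]=0x7f, sp=0x86
prologue: push r7 → mem[0x85]=0x71, sp=0x85
body[0] mov  r6, r3 → r6=0x4e
body[1] mov  r2, #0x22 → r2=0x22
body[2] add  r0, r2, r0 → r0=0xe6
body[3] mov  r2, r3 → r2=0x4e
body[4] add  r5, r0, r7 → r5=0x57
body[5] mov  r1, r3 → r1=0x4e
body[6] add  r7, r6, r1 → r7=0x9c
body[7] sub  r6, r2, r2 → r6=0x00
epilogue: pop r7=0x71, sp=0x86
epilogue: pop r5=0x7f, sp=0x87
r2 is caller-saved → body value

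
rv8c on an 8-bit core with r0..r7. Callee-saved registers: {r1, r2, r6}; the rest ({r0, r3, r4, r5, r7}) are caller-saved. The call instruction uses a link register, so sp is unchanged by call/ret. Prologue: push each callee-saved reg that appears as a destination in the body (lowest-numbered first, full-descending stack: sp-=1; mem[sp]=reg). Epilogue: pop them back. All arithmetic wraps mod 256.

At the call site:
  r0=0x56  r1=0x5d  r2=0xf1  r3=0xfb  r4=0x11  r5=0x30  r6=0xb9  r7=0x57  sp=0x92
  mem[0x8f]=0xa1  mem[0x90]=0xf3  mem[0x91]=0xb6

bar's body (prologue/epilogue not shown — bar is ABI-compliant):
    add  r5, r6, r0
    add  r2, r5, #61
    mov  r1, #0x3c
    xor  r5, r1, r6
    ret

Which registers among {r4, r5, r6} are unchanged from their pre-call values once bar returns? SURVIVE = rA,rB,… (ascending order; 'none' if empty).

SURVIVE = r4,r6

prologue: push r1 → mem[0x91]=0x5d, sp=0x91
prologue: push r2 → mem[0x90]=0xf1, sp=0x90
body[0] add  r5, r6, r0 → r5=0x0f
body[1] add  r2, r5, #61 → r2=0x4c
body[2] mov  r1, #0x3c → r1=0x3c
body[3] xor  r5, r1, r6 → r5=0x85
epilogue: pop r2=0xf1, sp=0x91
epilogue: pop r1=0x5d, sp=0x92
r4: caller-saved, written=False
r5: caller-saved, written=True
r6: callee-saved, written=False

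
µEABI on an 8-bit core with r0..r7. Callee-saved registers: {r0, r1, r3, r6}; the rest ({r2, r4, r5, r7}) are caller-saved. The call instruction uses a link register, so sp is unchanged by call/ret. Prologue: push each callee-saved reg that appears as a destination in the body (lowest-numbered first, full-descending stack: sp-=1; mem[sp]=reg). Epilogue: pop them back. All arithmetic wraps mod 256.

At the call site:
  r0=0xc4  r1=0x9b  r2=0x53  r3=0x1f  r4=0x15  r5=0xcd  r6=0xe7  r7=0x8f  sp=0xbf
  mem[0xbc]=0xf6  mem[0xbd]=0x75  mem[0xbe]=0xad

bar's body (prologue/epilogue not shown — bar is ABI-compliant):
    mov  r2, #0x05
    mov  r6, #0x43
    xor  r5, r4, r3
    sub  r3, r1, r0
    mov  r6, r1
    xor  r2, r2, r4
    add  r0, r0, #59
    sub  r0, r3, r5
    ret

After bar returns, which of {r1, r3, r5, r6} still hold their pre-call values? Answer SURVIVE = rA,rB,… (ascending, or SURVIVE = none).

SURVIVE = r1,r3,r6

prologue: push r0 -> mem[0xbe]=0xc4, sp=0xbe
prologue: push r3 -> mem[0xbd]=0x1f, sp=0xbd
prologue: push r6 -> mem[0xbc]=0xe7, sp=0xbc
body[0] mov  r2, #0x05 -> r2=0x05
body[1] mov  r6, #0x43 -> r6=0x43
body[2] xor  r5, r4, r3 -> r5=0x0a
body[3] sub  r3, r1, r0 -> r3=0xd7
body[4] mov  r6, r1 -> r6=0x9b
body[5] xor  r2, r2, r4 -> r2=0x10
body[6] add  r0, r0, #59 -> r0=0xff
body[7] sub  r0, r3, r5 -> r0=0xcd
epilogue: pop r6=0xe7, sp=0xbd
epilogue: pop r3=0x1f, sp=0xbe
epilogue: pop r0=0xc4, sp=0xbf
r1: callee-saved, written=False
r3: callee-saved, written=True
r5: caller-saved, written=True
r6: callee-saved, written=True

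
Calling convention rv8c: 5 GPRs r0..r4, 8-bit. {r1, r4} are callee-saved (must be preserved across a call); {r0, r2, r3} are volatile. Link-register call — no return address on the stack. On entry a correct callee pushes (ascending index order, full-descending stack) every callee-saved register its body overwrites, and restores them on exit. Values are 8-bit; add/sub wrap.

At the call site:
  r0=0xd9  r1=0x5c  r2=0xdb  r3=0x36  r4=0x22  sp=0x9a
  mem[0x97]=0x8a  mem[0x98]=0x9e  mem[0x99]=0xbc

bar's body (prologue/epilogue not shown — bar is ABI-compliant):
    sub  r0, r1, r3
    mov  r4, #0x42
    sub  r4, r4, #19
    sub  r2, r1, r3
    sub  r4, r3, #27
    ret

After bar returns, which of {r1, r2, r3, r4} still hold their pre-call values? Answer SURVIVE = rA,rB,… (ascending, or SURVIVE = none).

SURVIVE = r1,r3,r4

prologue: push r4 → mem[0x99]=0x22, sp=0x99
body[0] sub  r0, r1, r3 → r0=0x26
body[1] mov  r4, #0x42 → r4=0x42
body[2] sub  r4, r4, #19 → r4=0x2f
body[3] sub  r2, r1, r3 → r2=0x26
body[4] sub  r4, r3, #27 → r4=0x1b
epilogue: pop r4=0x22, sp=0x9a
r1: callee-saved, written=False
r2: caller-saved, written=True
r3: caller-saved, written=False
r4: callee-saved, written=True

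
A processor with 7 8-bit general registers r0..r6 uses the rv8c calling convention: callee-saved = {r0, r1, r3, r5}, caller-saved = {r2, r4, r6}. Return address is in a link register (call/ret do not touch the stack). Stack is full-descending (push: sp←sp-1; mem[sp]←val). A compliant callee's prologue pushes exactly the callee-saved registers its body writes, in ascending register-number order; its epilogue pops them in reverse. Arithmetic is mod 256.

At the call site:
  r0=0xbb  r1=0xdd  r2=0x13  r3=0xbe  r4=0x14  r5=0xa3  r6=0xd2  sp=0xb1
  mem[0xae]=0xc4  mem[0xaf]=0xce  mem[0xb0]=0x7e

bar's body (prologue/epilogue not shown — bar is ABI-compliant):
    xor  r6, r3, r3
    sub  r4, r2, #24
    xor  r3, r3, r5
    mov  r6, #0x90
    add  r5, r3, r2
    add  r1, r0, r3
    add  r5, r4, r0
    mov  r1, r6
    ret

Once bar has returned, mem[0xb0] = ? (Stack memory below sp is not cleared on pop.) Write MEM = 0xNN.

MEM = 0xdd

prologue: push r1 -> mem[0xb0]=0xdd, sp=0xb0
prologue: push r3 -> mem[0xaf]=0xbe, sp=0xaf
prologue: push r5 -> mem[0xae]=0xa3, sp=0xae
body[0] xor  r6, r3, r3 -> r6=0x00
body[1] sub  r4, r2, #24 -> r4=0xfb
body[2] xor  r3, r3, r5 -> r3=0x1d
body[3] mov  r6, #0x90 -> r6=0x90
body[4] add  r5, r3, r2 -> r5=0x30
body[5] add  r1, r0, r3 -> r1=0xd8
body[6] add  r5, r4, r0 -> r5=0xb6
body[7] mov  r1, r6 -> r1=0x90
epilogue: pop r5=0xa3, sp=0xaf
epilogue: pop r3=0xbe, sp=0xb0
epilogue: pop r1=0xdd, sp=0xb1
prologue pushed ['r1', 'r3', 'r5'] at ['0xb0', '0xaf', '0xae']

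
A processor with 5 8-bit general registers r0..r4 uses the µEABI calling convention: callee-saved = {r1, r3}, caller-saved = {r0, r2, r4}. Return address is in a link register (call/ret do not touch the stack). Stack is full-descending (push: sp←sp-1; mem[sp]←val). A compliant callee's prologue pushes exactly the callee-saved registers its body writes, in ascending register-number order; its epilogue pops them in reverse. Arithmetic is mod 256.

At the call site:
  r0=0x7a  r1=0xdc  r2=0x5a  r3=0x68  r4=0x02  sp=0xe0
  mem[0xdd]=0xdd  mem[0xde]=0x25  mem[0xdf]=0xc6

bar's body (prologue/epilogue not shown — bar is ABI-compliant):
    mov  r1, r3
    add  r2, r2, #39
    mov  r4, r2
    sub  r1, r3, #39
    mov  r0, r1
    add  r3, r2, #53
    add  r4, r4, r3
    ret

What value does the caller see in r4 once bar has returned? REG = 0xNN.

prologue: push r1 → mem[0xdf]=0xdc, sp=0xdf
prologue: push r3 → mem[0xde]=0x68, sp=0xde
body[0] mov  r1, r3 → r1=0x68
body[1] add  r2, r2, #39 → r2=0x81
body[2] mov  r4, r2 → r4=0x81
body[3] sub  r1, r3, #39 → r1=0x41
body[4] mov  r0, r1 → r0=0x41
body[5] add  r3, r2, #53 → r3=0xb6
body[6] add  r4, r4, r3 → r4=0x37
epilogue: pop r3=0x68, sp=0xdf
epilogue: pop r1=0xdc, sp=0xe0
r4 is caller-saved → body value

REG = 0x37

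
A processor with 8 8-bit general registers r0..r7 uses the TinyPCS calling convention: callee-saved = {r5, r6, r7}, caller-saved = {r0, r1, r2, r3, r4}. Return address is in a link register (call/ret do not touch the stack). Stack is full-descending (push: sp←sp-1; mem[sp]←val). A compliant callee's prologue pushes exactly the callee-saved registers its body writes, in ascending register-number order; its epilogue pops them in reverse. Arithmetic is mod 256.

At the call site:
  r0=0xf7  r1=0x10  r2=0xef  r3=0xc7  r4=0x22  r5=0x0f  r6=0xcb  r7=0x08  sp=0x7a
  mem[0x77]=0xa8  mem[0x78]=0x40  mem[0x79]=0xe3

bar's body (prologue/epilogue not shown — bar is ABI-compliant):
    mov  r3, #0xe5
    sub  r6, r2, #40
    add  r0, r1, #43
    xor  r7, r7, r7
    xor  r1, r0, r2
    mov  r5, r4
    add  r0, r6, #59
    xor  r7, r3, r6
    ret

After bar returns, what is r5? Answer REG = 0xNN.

prologue: push r5 -> mem[0x79]=0x0f, sp=0x79
prologue: push r6 -> mem[0x78]=0xcb, sp=0x78
prologue: push r7 -> mem[0x77]=0x08, sp=0x77
body[0] mov  r3, #0xe5 -> r3=0xe5
body[1] sub  r6, r2, #40 -> r6=0xc7
body[2] add  r0, r1, #43 -> r0=0x3b
body[3] xor  r7, r7, r7 -> r7=0x00
body[4] xor  r1, r0, r2 -> r1=0xd4
body[5] mov  r5, r4 -> r5=0x22
body[6] add  r0, r6, #59 -> r0=0x02
body[7] xor  r7, r3, r6 -> r7=0x22
epilogue: pop r7=0x08, sp=0x78
epilogue: pop r6=0xcb, sp=0x79
epilogue: pop r5=0x0f, sp=0x7a
r5 is callee-saved -> restored

REG = 0x0f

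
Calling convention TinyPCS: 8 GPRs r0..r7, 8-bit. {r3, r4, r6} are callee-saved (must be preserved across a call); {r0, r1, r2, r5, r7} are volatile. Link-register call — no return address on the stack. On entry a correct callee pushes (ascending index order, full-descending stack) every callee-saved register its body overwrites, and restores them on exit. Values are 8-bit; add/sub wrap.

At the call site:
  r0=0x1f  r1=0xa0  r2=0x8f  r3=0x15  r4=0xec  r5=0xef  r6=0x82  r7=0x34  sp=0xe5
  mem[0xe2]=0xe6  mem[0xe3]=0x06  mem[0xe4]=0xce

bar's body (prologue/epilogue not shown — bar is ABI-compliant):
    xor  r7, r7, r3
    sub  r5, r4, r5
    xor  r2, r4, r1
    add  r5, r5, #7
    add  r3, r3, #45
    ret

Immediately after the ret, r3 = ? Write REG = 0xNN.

REG = 0x15

prologue: push r3 → mem[0xe4]=0x15, sp=0xe4
body[0] xor  r7, r7, r3 → r7=0x21
body[1] sub  r5, r4, r5 → r5=0xfd
body[2] xor  r2, r4, r1 → r2=0x4c
body[3] add  r5, r5, #7 → r5=0x04
body[4] add  r3, r3, #45 → r3=0x42
epilogue: pop r3=0x15, sp=0xe5
r3 is callee-saved → restored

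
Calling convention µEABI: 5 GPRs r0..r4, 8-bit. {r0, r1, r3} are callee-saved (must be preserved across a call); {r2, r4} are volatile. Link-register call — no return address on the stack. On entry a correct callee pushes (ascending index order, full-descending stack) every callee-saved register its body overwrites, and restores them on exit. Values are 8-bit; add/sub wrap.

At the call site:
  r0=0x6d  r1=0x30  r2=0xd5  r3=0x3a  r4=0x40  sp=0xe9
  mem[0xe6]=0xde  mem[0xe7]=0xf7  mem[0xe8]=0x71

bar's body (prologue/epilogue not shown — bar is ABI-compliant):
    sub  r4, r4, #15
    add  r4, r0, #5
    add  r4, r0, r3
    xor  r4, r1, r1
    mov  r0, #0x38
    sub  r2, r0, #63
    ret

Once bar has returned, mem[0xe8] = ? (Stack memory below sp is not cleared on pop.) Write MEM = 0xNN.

MEM = 0x6d

prologue: push r0 -> mem[0xe8]=0x6d, sp=0xe8
body[0] sub  r4, r4, #15 -> r4=0x31
body[1] add  r4, r0, #5 -> r4=0x72
body[2] add  r4, r0, r3 -> r4=0xa7
body[3] xor  r4, r1, r1 -> r4=0x00
body[4] mov  r0, #0x38 -> r0=0x38
body[5] sub  r2, r0, #63 -> r2=0xf9
epilogue: pop r0=0x6d, sp=0xe9
prologue pushed ['r0'] at ['0xe8']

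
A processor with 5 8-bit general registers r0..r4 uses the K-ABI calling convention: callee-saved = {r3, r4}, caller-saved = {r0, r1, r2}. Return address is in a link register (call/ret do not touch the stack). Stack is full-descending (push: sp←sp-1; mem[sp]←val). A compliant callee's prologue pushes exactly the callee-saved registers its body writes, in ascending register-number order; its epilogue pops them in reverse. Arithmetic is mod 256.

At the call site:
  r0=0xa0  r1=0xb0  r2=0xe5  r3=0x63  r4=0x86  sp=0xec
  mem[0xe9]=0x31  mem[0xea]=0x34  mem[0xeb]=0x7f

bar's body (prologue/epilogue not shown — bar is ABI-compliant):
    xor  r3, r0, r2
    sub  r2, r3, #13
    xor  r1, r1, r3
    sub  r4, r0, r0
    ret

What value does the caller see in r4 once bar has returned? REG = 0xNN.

REG = 0x86

prologue: push r3 -> mem[0xeb]=0x63, sp=0xeb
prologue: push r4 -> mem[0xea]=0x86, sp=0xea
body[0] xor  r3, r0, r2 -> r3=0x45
body[1] sub  r2, r3, #13 -> r2=0x38
body[2] xor  r1, r1, r3 -> r1=0xf5
body[3] sub  r4, r0, r0 -> r4=0x00
epilogue: pop r4=0x86, sp=0xeb
epilogue: pop r3=0x63, sp=0xec
r4 is callee-saved -> restored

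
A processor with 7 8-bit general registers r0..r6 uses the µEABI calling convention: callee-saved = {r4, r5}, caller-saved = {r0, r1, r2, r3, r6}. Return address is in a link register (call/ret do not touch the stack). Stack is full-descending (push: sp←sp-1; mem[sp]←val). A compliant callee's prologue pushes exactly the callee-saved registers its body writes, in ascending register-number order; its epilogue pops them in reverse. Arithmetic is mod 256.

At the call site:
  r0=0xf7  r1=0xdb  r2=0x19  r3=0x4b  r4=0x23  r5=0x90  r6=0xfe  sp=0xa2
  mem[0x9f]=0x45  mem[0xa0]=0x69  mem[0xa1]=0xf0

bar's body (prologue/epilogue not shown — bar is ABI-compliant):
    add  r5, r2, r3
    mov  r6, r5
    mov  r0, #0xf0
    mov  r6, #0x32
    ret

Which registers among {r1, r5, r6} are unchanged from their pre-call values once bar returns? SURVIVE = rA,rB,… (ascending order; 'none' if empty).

SURVIVE = r1,r5

prologue: push r5 → mem[0xa1]=0x90, sp=0xa1
body[0] add  r5, r2, r3 → r5=0x64
body[1] mov  r6, r5 → r6=0x64
body[2] mov  r0, #0xf0 → r0=0xf0
body[3] mov  r6, #0x32 → r6=0x32
epilogue: pop r5=0x90, sp=0xa2
r1: caller-saved, written=False
r5: callee-saved, written=True
r6: caller-saved, written=True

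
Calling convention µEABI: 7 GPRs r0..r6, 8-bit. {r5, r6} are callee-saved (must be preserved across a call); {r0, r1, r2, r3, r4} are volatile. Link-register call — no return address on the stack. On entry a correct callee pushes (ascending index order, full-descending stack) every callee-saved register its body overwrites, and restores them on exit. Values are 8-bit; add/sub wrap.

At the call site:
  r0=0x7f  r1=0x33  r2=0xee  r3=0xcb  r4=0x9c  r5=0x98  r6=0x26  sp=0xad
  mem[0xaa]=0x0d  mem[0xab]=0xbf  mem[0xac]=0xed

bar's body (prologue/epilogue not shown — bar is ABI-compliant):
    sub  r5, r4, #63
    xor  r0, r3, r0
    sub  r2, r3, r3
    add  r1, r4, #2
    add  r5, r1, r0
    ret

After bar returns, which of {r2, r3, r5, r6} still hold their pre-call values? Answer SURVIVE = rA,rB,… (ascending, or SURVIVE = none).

SURVIVE = r3,r5,r6

prologue: push r5 → mem[0xac]=0x98, sp=0xac
body[0] sub  r5, r4, #63 → r5=0x5d
body[1] xor  r0, r3, r0 → r0=0xb4
body[2] sub  r2, r3, r3 → r2=0x00
body[3] add  r1, r4, #2 → r1=0x9e
body[4] add  r5, r1, r0 → r5=0x52
epilogue: pop r5=0x98, sp=0xad
r2: caller-saved, written=True
r3: caller-saved, written=False
r5: callee-saved, written=True
r6: callee-saved, written=False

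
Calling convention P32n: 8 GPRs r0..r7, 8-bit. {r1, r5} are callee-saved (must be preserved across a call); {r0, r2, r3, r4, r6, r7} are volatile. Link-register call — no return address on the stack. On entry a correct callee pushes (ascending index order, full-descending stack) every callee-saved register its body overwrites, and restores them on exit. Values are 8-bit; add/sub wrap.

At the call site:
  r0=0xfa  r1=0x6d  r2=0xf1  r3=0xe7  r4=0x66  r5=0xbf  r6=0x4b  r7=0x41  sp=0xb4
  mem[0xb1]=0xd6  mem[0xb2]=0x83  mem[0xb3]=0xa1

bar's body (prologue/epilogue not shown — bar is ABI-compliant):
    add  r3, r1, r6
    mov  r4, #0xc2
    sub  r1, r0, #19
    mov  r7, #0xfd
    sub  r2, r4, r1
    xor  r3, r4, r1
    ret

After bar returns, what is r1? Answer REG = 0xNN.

REG = 0x6d

prologue: push r1 -> mem[0xb3]=0x6d, sp=0xb3
body[0] add  r3, r1, r6 -> r3=0xb8
body[1] mov  r4, #0xc2 -> r4=0xc2
body[2] sub  r1, r0, #19 -> r1=0xe7
body[3] mov  r7, #0xfd -> r7=0xfd
body[4] sub  r2, r4, r1 -> r2=0xdb
body[5] xor  r3, r4, r1 -> r3=0x25
epilogue: pop r1=0x6d, sp=0xb4
r1 is callee-saved -> restored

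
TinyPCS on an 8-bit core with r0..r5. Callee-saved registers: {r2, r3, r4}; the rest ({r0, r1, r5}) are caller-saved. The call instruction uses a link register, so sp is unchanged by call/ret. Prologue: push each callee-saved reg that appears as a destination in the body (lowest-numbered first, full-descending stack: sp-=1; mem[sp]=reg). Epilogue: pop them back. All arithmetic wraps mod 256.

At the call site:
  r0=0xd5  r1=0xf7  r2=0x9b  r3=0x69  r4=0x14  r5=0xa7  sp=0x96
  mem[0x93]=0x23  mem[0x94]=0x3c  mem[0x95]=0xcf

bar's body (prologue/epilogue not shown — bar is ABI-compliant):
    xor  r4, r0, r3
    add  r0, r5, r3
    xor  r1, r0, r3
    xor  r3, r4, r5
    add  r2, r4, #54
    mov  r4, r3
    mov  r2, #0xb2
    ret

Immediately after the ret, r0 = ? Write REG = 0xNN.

prologue: push r2 → mem[0x95]=0x9b, sp=0x95
prologue: push r3 → mem[0x94]=0x69, sp=0x94
prologue: push r4 → mem[0x93]=0x14, sp=0x93
body[0] xor  r4, r0, r3 → r4=0xbc
body[1] add  r0, r5, r3 → r0=0x10
body[2] xor  r1, r0, r3 → r1=0x79
body[3] xor  r3, r4, r5 → r3=0x1b
body[4] add  r2, r4, #54 → r2=0xf2
body[5] mov  r4, r3 → r4=0x1b
body[6] mov  r2, #0xb2 → r2=0xb2
epilogue: pop r4=0x14, sp=0x94
epilogue: pop r3=0x69, sp=0x95
epilogue: pop r2=0x9b, sp=0x96
r0 is caller-saved → body value

REG = 0x10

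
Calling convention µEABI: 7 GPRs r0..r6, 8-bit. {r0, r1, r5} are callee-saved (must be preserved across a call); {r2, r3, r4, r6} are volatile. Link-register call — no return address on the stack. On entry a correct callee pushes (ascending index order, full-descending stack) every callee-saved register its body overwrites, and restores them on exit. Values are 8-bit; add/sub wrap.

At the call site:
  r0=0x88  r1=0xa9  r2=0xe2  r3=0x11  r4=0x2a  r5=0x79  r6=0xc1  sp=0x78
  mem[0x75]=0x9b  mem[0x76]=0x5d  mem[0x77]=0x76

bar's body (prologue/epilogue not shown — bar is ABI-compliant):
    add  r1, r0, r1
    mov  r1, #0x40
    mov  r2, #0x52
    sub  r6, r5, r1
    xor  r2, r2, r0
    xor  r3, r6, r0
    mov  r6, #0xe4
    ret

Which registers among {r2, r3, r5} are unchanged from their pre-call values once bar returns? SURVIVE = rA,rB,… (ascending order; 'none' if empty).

SURVIVE = r5

prologue: push r1 → mem[0x77]=0xa9, sp=0x77
body[0] add  r1, r0, r1 → r1=0x31
body[1] mov  r1, #0x40 → r1=0x40
body[2] mov  r2, #0x52 → r2=0x52
body[3] sub  r6, r5, r1 → r6=0x39
body[4] xor  r2, r2, r0 → r2=0xda
body[5] xor  r3, r6, r0 → r3=0xb1
body[6] mov  r6, #0xe4 → r6=0xe4
epilogue: pop r1=0xa9, sp=0x78
r2: caller-saved, written=True
r3: caller-saved, written=True
r5: callee-saved, written=False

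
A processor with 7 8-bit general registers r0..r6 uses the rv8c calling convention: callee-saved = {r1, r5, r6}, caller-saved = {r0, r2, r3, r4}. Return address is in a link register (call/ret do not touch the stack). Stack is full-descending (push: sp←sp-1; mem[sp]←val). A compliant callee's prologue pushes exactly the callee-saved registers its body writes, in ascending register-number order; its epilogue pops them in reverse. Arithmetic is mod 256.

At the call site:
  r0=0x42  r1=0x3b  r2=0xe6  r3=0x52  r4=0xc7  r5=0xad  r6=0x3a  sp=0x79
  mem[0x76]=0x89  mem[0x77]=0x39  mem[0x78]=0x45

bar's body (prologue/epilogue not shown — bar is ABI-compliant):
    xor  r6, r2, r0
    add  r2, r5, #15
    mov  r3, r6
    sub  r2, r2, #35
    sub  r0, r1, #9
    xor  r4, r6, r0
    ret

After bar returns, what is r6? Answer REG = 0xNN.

REG = 0x3a

prologue: push r6 -> mem[0x78]=0x3a, sp=0x78
body[0] xor  r6, r2, r0 -> r6=0xa4
body[1] add  r2, r5, #15 -> r2=0xbc
body[2] mov  r3, r6 -> r3=0xa4
body[3] sub  r2, r2, #35 -> r2=0x99
body[4] sub  r0, r1, #9 -> r0=0x32
body[5] xor  r4, r6, r0 -> r4=0x96
epilogue: pop r6=0x3a, sp=0x79
r6 is callee-saved -> restored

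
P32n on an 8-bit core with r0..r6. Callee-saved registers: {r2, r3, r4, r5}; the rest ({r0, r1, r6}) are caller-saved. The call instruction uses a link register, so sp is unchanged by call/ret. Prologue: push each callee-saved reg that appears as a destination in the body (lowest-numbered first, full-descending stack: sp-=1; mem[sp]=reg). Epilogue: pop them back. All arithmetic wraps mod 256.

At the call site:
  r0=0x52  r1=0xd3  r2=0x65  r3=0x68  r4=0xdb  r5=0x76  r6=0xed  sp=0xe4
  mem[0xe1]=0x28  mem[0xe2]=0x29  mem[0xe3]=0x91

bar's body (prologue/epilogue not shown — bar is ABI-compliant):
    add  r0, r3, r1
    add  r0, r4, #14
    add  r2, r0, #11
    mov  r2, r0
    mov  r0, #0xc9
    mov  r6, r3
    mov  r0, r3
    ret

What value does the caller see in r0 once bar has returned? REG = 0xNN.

prologue: push r2 → mem[0xe3]=0x65, sp=0xe3
body[0] add  r0, r3, r1 → r0=0x3b
body[1] add  r0, r4, #14 → r0=0xe9
body[2] add  r2, r0, #11 → r2=0xf4
body[3] mov  r2, r0 → r2=0xe9
body[4] mov  r0, #0xc9 → r0=0xc9
body[5] mov  r6, r3 → r6=0x68
body[6] mov  r0, r3 → r0=0x68
epilogue: pop r2=0x65, sp=0xe4
r0 is caller-saved → body value

REG = 0x68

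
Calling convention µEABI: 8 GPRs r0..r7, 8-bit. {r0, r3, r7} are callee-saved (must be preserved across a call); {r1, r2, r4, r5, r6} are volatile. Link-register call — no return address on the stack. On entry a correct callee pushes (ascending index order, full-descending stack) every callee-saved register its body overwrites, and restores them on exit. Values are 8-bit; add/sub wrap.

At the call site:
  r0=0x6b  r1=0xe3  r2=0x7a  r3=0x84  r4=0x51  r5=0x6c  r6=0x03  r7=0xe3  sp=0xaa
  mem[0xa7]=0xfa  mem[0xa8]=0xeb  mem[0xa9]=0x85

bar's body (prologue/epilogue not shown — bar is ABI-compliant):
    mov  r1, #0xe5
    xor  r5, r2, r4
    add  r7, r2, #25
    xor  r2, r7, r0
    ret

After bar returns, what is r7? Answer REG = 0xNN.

prologue: push r7 -> mem[0xa9]=0xe3, sp=0xa9
body[0] mov  r1, #0xe5 -> r1=0xe5
body[1] xor  r5, r2, r4 -> r5=0x2b
body[2] add  r7, r2, #25 -> r7=0x93
body[3] xor  r2, r7, r0 -> r2=0xf8
epilogue: pop r7=0xe3, sp=0xaa
r7 is callee-saved -> restored

REG = 0xe3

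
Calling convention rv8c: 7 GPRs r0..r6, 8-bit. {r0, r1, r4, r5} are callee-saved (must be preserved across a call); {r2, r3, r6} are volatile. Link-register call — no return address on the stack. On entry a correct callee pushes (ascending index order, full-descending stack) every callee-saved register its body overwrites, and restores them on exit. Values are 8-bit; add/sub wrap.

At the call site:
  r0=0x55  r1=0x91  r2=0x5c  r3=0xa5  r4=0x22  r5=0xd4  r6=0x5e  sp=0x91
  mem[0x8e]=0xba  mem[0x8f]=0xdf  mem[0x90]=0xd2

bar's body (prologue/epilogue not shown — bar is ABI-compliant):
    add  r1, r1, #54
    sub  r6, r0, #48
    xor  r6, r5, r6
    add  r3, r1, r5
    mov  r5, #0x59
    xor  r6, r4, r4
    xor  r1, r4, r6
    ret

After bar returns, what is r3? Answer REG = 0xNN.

prologue: push r1 -> mem[0x90]=0x91, sp=0x90
prologue: push r5 -> mem[0x8f]=0xd4, sp=0x8f
body[0] add  r1, r1, #54 -> r1=0xc7
body[1] sub  r6, r0, #48 -> r6=0x25
body[2] xor  r6, r5, r6 -> r6=0xf1
body[3] add  r3, r1, r5 -> r3=0x9b
body[4] mov  r5, #0x59 -> r5=0x59
body[5] xor  r6, r4, r4 -> r6=0x00
body[6] xor  r1, r4, r6 -> r1=0x22
epilogue: pop r5=0xd4, sp=0x90
epilogue: pop r1=0x91, sp=0x91
r3 is caller-saved -> body value

REG = 0x9b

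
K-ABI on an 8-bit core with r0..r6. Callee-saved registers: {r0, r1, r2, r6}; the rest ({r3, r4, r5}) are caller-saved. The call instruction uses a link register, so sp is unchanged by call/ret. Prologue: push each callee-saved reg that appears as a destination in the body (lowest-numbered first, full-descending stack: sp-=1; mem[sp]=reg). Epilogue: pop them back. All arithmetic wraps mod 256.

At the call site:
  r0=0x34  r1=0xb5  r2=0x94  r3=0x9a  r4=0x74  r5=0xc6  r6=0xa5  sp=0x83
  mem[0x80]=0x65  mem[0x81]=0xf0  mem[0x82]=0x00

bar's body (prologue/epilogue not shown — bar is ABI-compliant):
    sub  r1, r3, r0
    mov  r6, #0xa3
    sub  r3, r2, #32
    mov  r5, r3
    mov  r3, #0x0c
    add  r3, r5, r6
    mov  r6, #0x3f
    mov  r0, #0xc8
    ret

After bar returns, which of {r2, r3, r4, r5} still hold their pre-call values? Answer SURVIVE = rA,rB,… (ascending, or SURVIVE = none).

SURVIVE = r2,r4

prologue: push r0 -> mem[0x82]=0x34, sp=0x82
prologue: push r1 -> mem[0x81]=0xb5, sp=0x81
prologue: push r6 -> mem[0x80]=0xa5, sp=0x80
body[0] sub  r1, r3, r0 -> r1=0x66
body[1] mov  r6, #0xa3 -> r6=0xa3
body[2] sub  r3, r2, #32 -> r3=0x74
body[3] mov  r5, r3 -> r5=0x74
body[4] mov  r3, #0x0c -> r3=0x0c
body[5] add  r3, r5, r6 -> r3=0x17
body[6] mov  r6, #0x3f -> r6=0x3f
body[7] mov  r0, #0xc8 -> r0=0xc8
epilogue: pop r6=0xa5, sp=0x81
epilogue: pop r1=0xb5, sp=0x82
epilogue: pop r0=0x34, sp=0x83
r2: callee-saved, written=False
r3: caller-saved, written=True
r4: caller-saved, written=False
r5: caller-saved, written=True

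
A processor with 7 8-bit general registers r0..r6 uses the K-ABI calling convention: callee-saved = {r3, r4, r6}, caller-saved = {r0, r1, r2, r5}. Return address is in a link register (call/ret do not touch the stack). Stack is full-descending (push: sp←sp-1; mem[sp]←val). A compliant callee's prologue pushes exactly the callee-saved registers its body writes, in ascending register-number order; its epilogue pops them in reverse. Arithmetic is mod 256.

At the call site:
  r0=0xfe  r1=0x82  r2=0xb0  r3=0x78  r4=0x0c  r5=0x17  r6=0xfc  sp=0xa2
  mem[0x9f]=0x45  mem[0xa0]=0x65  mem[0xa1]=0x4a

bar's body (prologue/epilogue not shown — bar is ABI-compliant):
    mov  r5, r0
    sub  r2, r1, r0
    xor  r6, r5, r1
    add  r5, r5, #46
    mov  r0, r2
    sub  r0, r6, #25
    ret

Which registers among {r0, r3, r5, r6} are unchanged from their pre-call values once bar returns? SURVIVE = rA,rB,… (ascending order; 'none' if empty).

prologue: push r6 → mem[0xa1]=0xfc, sp=0xa1
body[0] mov  r5, r0 → r5=0xfe
body[1] sub  r2, r1, r0 → r2=0x84
body[2] xor  r6, r5, r1 → r6=0x7c
body[3] add  r5, r5, #46 → r5=0x2c
body[4] mov  r0, r2 → r0=0x84
body[5] sub  r0, r6, #25 → r0=0x63
epilogue: pop r6=0xfc, sp=0xa2
r0: caller-saved, written=True
r3: callee-saved, written=False
r5: caller-saved, written=True
r6: callee-saved, written=True

SURVIVE = r3,r6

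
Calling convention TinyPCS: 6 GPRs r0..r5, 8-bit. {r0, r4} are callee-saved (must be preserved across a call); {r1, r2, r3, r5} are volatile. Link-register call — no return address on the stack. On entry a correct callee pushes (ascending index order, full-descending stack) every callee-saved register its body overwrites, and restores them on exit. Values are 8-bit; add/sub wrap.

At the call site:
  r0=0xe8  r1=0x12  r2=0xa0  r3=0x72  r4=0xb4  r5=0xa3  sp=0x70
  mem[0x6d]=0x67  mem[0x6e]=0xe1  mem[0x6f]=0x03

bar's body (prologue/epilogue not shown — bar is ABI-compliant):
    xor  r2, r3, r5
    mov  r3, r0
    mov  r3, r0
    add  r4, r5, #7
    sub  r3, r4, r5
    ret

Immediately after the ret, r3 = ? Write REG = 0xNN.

REG = 0x07

prologue: push r4 → mem[0x6f]=0xb4, sp=0x6f
body[0] xor  r2, r3, r5 → r2=0xd1
body[1] mov  r3, r0 → r3=0xe8
body[2] mov  r3, r0 → r3=0xe8
body[3] add  r4, r5, #7 → r4=0xaa
body[4] sub  r3, r4, r5 → r3=0x07
epilogue: pop r4=0xb4, sp=0x70
r3 is caller-saved → body value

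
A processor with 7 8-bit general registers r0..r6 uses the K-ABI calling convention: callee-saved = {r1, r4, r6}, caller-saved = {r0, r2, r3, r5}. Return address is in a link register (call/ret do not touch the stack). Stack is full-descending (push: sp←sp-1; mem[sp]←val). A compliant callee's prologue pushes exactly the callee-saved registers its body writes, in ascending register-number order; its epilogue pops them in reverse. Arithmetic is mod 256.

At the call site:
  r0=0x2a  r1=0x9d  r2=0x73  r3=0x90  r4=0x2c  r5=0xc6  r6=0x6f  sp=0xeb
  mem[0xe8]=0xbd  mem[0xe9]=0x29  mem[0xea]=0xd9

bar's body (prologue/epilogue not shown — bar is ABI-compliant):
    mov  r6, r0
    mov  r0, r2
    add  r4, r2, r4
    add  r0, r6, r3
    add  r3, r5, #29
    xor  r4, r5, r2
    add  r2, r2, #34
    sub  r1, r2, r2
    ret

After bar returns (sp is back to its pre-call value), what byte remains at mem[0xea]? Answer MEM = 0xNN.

MEM = 0x9d

prologue: push r1 → mem[0xea]=0x9d, sp=0xea
prologue: push r4 → mem[0xe9]=0x2c, sp=0xe9
prologue: push r6 → mem[0xe8]=0x6f, sp=0xe8
body[0] mov  r6, r0 → r6=0x2a
body[1] mov  r0, r2 → r0=0x73
body[2] add  r4, r2, r4 → r4=0x9f
body[3] add  r0, r6, r3 → r0=0xba
body[4] add  r3, r5, #29 → r3=0xe3
body[5] xor  r4, r5, r2 → r4=0xb5
body[6] add  r2, r2, #34 → r2=0x95
body[7] sub  r1, r2, r2 → r1=0x00
epilogue: pop r6=0x6f, sp=0xe9
epilogue: pop r4=0x2c, sp=0xea
epilogue: pop r1=0x9d, sp=0xeb
prologue pushed ['r1', 'r4', 'r6'] at ['0xea', '0xe9', '0xe8']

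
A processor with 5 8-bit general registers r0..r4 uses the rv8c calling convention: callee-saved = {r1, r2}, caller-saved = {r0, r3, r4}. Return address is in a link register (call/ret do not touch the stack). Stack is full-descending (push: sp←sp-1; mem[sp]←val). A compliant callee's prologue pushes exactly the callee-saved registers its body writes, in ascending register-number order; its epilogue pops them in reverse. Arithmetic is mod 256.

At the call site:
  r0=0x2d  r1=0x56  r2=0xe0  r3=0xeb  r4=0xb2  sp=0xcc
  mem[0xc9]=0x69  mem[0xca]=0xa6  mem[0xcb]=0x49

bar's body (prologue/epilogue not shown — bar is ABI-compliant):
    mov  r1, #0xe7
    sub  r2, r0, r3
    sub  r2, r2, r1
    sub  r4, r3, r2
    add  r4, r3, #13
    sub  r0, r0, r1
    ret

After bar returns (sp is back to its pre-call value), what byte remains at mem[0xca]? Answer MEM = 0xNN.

MEM = 0xe0

prologue: push r1 → mem[0xcb]=0x56, sp=0xcb
prologue: push r2 → mem[0xca]=0xe0, sp=0xca
body[0] mov  r1, #0xe7 → r1=0xe7
body[1] sub  r2, r0, r3 → r2=0x42
body[2] sub  r2, r2, r1 → r2=0x5b
body[3] sub  r4, r3, r2 → r4=0x90
body[4] add  r4, r3, #13 → r4=0xf8
body[5] sub  r0, r0, r1 → r0=0x46
epilogue: pop r2=0xe0, sp=0xcb
epilogue: pop r1=0x56, sp=0xcc
prologue pushed ['r1', 'r2'] at ['0xcb', '0xca']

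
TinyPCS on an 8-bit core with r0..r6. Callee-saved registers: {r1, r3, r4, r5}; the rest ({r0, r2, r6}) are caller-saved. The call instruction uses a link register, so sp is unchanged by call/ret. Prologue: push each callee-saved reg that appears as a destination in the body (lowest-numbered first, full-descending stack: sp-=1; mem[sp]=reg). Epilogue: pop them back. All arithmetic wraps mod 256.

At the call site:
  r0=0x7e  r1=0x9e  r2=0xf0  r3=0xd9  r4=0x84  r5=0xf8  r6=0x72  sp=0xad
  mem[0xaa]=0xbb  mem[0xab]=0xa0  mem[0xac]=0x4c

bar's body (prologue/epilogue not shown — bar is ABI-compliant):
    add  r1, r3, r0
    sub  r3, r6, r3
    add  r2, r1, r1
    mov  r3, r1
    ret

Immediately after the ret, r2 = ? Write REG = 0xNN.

prologue: push r1 → mem[0xac]=0x9e, sp=0xac
prologue: push r3 → mem[0xab]=0xd9, sp=0xab
body[0] add  r1, r3, r0 → r1=0x57
body[1] sub  r3, r6, r3 → r3=0x99
body[2] add  r2, r1, r1 → r2=0xae
body[3] mov  r3, r1 → r3=0x57
epilogue: pop r3=0xd9, sp=0xac
epilogue: pop r1=0x9e, sp=0xad
r2 is caller-saved → body value

REG = 0xae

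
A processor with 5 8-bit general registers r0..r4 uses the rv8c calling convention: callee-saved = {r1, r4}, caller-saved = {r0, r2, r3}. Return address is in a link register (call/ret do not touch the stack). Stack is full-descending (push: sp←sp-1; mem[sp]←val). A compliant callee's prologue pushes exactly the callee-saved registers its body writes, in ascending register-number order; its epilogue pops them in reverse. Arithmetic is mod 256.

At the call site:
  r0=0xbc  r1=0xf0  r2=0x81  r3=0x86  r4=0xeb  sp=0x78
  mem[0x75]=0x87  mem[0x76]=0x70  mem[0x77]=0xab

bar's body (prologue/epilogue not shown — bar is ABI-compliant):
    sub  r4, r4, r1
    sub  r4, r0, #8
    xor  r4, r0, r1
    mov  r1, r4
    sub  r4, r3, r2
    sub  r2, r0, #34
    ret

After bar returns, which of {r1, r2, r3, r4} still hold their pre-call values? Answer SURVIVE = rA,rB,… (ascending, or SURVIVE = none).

prologue: push r1 -> mem[0x77]=0xf0, sp=0x77
prologue: push r4 -> mem[0x76]=0xeb, sp=0x76
body[0] sub  r4, r4, r1 -> r4=0xfb
body[1] sub  r4, r0, #8 -> r4=0xb4
body[2] xor  r4, r0, r1 -> r4=0x4c
body[3] mov  r1, r4 -> r1=0x4c
body[4] sub  r4, r3, r2 -> r4=0x05
body[5] sub  r2, r0, #34 -> r2=0x9a
epilogue: pop r4=0xeb, sp=0x77
epilogue: pop r1=0xf0, sp=0x78
r1: callee-saved, written=True
r2: caller-saved, written=True
r3: caller-saved, written=False
r4: callee-saved, written=True

SURVIVE = r1,r3,r4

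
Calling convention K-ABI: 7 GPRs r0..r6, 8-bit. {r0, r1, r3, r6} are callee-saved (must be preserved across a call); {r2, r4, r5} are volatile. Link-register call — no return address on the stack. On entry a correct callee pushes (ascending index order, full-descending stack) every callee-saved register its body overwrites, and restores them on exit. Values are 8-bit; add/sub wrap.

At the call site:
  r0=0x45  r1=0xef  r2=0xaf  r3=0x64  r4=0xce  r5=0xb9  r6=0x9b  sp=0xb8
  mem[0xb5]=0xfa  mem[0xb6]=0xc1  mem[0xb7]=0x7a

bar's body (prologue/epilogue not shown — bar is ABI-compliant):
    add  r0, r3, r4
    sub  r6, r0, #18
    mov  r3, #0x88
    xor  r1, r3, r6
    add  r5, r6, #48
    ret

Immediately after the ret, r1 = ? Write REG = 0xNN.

REG = 0xef

prologue: push r0 -> mem[0xb7]=0x45, sp=0xb7
prologue: push r1 -> mem[0xb6]=0xef, sp=0xb6
prologue: push r3 -> mem[0xb5]=0x64, sp=0xb5
prologue: push r6 -> mem[0xb4]=0x9b, sp=0xb4
body[0] add  r0, r3, r4 -> r0=0x32
body[1] sub  r6, r0, #18 -> r6=0x20
body[2] mov  r3, #0x88 -> r3=0x88
body[3] xor  r1, r3, r6 -> r1=0xa8
body[4] add  r5, r6, #48 -> r5=0x50
epilogue: pop r6=0x9b, sp=0xb5
epilogue: pop r3=0x64, sp=0xb6
epilogue: pop r1=0xef, sp=0xb7
epilogue: pop r0=0x45, sp=0xb8
r1 is callee-saved -> restored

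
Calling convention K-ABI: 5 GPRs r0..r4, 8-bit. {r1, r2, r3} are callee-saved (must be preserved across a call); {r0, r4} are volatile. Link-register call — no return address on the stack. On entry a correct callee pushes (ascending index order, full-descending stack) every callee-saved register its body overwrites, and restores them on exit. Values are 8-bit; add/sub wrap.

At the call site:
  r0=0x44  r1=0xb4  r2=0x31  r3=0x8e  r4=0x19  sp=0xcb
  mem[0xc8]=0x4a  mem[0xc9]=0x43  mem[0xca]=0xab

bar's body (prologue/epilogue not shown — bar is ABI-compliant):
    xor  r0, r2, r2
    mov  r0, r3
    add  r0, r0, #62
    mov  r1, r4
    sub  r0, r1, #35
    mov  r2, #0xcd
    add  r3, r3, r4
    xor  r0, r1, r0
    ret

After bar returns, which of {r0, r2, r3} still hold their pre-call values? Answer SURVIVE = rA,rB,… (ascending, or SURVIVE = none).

SURVIVE = r2,r3

prologue: push r1 -> mem[0xca]=0xb4, sp=0xca
prologue: push r2 -> mem[0xc9]=0x31, sp=0xc9
prologue: push r3 -> mem[0xc8]=0x8e, sp=0xc8
body[0] xor  r0, r2, r2 -> r0=0x00
body[1] mov  r0, r3 -> r0=0x8e
body[2] add  r0, r0, #62 -> r0=0xcc
body[3] mov  r1, r4 -> r1=0x19
body[4] sub  r0, r1, #35 -> r0=0xf6
body[5] mov  r2, #0xcd -> r2=0xcd
body[6] add  r3, r3, r4 -> r3=0xa7
body[7] xor  r0, r1, r0 -> r0=0xef
epilogue: pop r3=0x8e, sp=0xc9
epilogue: pop r2=0x31, sp=0xca
epilogue: pop r1=0xb4, sp=0xcb
r0: caller-saved, written=True
r2: callee-saved, written=True
r3: callee-saved, written=True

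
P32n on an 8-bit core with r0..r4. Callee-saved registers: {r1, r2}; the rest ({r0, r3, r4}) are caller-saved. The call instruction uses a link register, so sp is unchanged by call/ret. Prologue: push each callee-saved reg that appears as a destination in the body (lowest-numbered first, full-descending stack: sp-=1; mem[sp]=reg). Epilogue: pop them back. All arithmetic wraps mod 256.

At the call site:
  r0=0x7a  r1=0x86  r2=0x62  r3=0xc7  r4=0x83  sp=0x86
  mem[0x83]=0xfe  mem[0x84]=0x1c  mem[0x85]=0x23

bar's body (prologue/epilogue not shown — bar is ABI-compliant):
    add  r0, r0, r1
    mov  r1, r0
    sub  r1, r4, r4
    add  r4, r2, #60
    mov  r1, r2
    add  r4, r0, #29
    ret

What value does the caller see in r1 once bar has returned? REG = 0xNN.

prologue: push r1 -> mem[0x85]=0x86, sp=0x85
body[0] add  r0, r0, r1 -> r0=0x00
body[1] mov  r1, r0 -> r1=0x00
body[2] sub  r1, r4, r4 -> r1=0x00
body[3] add  r4, r2, #60 -> r4=0x9e
body[4] mov  r1, r2 -> r1=0x62
body[5] add  r4, r0, #29 -> r4=0x1d
epilogue: pop r1=0x86, sp=0x86
r1 is callee-saved -> restored

REG = 0x86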